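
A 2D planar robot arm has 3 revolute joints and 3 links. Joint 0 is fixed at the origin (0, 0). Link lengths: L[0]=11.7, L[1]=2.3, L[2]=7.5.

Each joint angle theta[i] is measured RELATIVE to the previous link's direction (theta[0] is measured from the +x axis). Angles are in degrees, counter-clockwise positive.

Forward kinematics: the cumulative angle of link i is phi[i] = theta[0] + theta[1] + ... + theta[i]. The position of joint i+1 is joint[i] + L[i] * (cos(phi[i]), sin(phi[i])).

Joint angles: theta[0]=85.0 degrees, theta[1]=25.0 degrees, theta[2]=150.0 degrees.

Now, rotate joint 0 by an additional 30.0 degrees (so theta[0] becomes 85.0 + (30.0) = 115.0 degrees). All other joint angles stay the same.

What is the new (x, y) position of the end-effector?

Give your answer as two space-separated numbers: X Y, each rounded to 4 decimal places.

joint[0] = (0.0000, 0.0000)  (base)
link 0: phi[0] = 115 = 115 deg
  cos(115 deg) = -0.4226, sin(115 deg) = 0.9063
  joint[1] = (0.0000, 0.0000) + 11.7 * (-0.4226, 0.9063) = (0.0000 + -4.9446, 0.0000 + 10.6038) = (-4.9446, 10.6038)
link 1: phi[1] = 115 + 25 = 140 deg
  cos(140 deg) = -0.7660, sin(140 deg) = 0.6428
  joint[2] = (-4.9446, 10.6038) + 2.3 * (-0.7660, 0.6428) = (-4.9446 + -1.7619, 10.6038 + 1.4784) = (-6.7065, 12.0822)
link 2: phi[2] = 115 + 25 + 150 = 290 deg
  cos(290 deg) = 0.3420, sin(290 deg) = -0.9397
  joint[3] = (-6.7065, 12.0822) + 7.5 * (0.3420, -0.9397) = (-6.7065 + 2.5652, 12.0822 + -7.0477) = (-4.1414, 5.0345)
End effector: (-4.1414, 5.0345)

Answer: -4.1414 5.0345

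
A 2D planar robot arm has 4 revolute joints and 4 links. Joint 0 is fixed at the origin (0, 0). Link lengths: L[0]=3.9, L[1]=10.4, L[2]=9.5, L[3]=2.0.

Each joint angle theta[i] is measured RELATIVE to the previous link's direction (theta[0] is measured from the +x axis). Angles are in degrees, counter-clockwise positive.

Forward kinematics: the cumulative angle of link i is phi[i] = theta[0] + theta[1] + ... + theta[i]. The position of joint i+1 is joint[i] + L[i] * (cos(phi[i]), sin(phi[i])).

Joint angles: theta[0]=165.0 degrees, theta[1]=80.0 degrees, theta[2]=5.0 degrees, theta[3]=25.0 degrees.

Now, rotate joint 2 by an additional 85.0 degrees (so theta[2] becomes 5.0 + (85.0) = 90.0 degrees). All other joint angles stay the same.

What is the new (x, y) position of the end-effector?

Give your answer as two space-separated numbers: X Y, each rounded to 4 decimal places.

joint[0] = (0.0000, 0.0000)  (base)
link 0: phi[0] = 165 = 165 deg
  cos(165 deg) = -0.9659, sin(165 deg) = 0.2588
  joint[1] = (0.0000, 0.0000) + 3.9 * (-0.9659, 0.2588) = (0.0000 + -3.7671, 0.0000 + 1.0094) = (-3.7671, 1.0094)
link 1: phi[1] = 165 + 80 = 245 deg
  cos(245 deg) = -0.4226, sin(245 deg) = -0.9063
  joint[2] = (-3.7671, 1.0094) + 10.4 * (-0.4226, -0.9063) = (-3.7671 + -4.3952, 1.0094 + -9.4256) = (-8.1623, -8.4162)
link 2: phi[2] = 165 + 80 + 90 = 335 deg
  cos(335 deg) = 0.9063, sin(335 deg) = -0.4226
  joint[3] = (-8.1623, -8.4162) + 9.5 * (0.9063, -0.4226) = (-8.1623 + 8.6099, -8.4162 + -4.0149) = (0.4476, -12.4311)
link 3: phi[3] = 165 + 80 + 90 + 25 = 360 deg
  cos(360 deg) = 1.0000, sin(360 deg) = -0.0000
  joint[4] = (0.4476, -12.4311) + 2 * (1.0000, -0.0000) = (0.4476 + 2.0000, -12.4311 + -0.0000) = (2.4476, -12.4311)
End effector: (2.4476, -12.4311)

Answer: 2.4476 -12.4311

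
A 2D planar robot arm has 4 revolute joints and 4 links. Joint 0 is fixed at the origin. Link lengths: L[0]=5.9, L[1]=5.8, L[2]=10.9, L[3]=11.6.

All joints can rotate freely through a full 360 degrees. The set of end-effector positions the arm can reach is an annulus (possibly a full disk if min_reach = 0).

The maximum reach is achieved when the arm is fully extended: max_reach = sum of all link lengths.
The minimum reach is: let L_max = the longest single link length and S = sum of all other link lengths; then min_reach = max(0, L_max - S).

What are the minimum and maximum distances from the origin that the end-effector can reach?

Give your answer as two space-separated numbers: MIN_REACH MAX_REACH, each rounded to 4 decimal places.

Link lengths: [5.9, 5.8, 10.9, 11.6]
max_reach = 5.9 + 5.8 + 10.9 + 11.6 = 34.2
L_max = max([5.9, 5.8, 10.9, 11.6]) = 11.6
S (sum of others) = 34.2 - 11.6 = 22.6
min_reach = max(0, 11.6 - 22.6) = max(0, -11) = 0

Answer: 0.0000 34.2000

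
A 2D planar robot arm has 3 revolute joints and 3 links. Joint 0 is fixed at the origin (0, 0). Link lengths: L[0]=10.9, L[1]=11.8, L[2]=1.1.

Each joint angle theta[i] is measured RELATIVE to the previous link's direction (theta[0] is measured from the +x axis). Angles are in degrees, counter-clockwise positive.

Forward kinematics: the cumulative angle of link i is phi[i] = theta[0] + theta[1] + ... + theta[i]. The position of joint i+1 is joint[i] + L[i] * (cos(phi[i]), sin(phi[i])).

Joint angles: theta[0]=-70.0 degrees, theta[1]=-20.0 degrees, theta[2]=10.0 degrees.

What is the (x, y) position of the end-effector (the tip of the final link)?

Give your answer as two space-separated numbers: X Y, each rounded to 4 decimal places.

joint[0] = (0.0000, 0.0000)  (base)
link 0: phi[0] = -70 = -70 deg
  cos(-70 deg) = 0.3420, sin(-70 deg) = -0.9397
  joint[1] = (0.0000, 0.0000) + 10.9 * (0.3420, -0.9397) = (0.0000 + 3.7280, 0.0000 + -10.2426) = (3.7280, -10.2426)
link 1: phi[1] = -70 + -20 = -90 deg
  cos(-90 deg) = 0.0000, sin(-90 deg) = -1.0000
  joint[2] = (3.7280, -10.2426) + 11.8 * (0.0000, -1.0000) = (3.7280 + 0.0000, -10.2426 + -11.8000) = (3.7280, -22.0426)
link 2: phi[2] = -70 + -20 + 10 = -80 deg
  cos(-80 deg) = 0.1736, sin(-80 deg) = -0.9848
  joint[3] = (3.7280, -22.0426) + 1.1 * (0.1736, -0.9848) = (3.7280 + 0.1910, -22.0426 + -1.0833) = (3.9190, -23.1259)
End effector: (3.9190, -23.1259)

Answer: 3.9190 -23.1259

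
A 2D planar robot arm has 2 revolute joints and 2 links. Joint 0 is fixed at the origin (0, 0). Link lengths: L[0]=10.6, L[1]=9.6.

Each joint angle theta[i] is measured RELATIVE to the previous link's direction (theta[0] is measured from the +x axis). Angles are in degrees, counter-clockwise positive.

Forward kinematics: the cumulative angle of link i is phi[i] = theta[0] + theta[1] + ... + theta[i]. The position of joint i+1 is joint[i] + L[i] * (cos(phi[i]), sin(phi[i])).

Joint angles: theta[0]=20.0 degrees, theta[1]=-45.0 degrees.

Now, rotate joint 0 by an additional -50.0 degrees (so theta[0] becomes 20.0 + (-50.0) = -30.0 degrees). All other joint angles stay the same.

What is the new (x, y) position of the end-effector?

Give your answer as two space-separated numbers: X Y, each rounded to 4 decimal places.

Answer: 11.6645 -14.5729

Derivation:
joint[0] = (0.0000, 0.0000)  (base)
link 0: phi[0] = -30 = -30 deg
  cos(-30 deg) = 0.8660, sin(-30 deg) = -0.5000
  joint[1] = (0.0000, 0.0000) + 10.6 * (0.8660, -0.5000) = (0.0000 + 9.1799, 0.0000 + -5.3000) = (9.1799, -5.3000)
link 1: phi[1] = -30 + -45 = -75 deg
  cos(-75 deg) = 0.2588, sin(-75 deg) = -0.9659
  joint[2] = (9.1799, -5.3000) + 9.6 * (0.2588, -0.9659) = (9.1799 + 2.4847, -5.3000 + -9.2729) = (11.6645, -14.5729)
End effector: (11.6645, -14.5729)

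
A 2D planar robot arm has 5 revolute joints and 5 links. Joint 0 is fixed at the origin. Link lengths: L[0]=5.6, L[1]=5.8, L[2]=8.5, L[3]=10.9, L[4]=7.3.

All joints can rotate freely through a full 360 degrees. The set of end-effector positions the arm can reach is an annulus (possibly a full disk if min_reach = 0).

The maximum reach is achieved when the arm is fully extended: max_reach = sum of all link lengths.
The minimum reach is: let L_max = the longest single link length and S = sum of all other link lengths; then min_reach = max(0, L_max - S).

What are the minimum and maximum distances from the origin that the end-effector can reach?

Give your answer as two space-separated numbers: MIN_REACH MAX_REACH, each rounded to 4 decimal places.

Answer: 0.0000 38.1000

Derivation:
Link lengths: [5.6, 5.8, 8.5, 10.9, 7.3]
max_reach = 5.6 + 5.8 + 8.5 + 10.9 + 7.3 = 38.1
L_max = max([5.6, 5.8, 8.5, 10.9, 7.3]) = 10.9
S (sum of others) = 38.1 - 10.9 = 27.2
min_reach = max(0, 10.9 - 27.2) = max(0, -16.3) = 0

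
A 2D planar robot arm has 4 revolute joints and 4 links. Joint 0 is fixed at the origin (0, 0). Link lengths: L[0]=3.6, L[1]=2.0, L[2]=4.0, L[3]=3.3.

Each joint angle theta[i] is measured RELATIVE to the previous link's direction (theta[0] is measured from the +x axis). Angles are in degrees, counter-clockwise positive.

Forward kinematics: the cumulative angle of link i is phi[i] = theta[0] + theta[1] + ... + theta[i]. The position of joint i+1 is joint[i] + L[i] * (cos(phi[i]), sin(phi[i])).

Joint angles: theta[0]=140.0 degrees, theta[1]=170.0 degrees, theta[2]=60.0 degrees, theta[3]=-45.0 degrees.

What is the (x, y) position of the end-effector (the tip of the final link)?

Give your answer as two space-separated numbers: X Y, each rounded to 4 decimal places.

joint[0] = (0.0000, 0.0000)  (base)
link 0: phi[0] = 140 = 140 deg
  cos(140 deg) = -0.7660, sin(140 deg) = 0.6428
  joint[1] = (0.0000, 0.0000) + 3.6 * (-0.7660, 0.6428) = (0.0000 + -2.7578, 0.0000 + 2.3140) = (-2.7578, 2.3140)
link 1: phi[1] = 140 + 170 = 310 deg
  cos(310 deg) = 0.6428, sin(310 deg) = -0.7660
  joint[2] = (-2.7578, 2.3140) + 2 * (0.6428, -0.7660) = (-2.7578 + 1.2856, 2.3140 + -1.5321) = (-1.4722, 0.7819)
link 2: phi[2] = 140 + 170 + 60 = 370 deg
  cos(370 deg) = 0.9848, sin(370 deg) = 0.1736
  joint[3] = (-1.4722, 0.7819) + 4 * (0.9848, 0.1736) = (-1.4722 + 3.9392, 0.7819 + 0.6946) = (2.4670, 1.4765)
link 3: phi[3] = 140 + 170 + 60 + -45 = 325 deg
  cos(325 deg) = 0.8192, sin(325 deg) = -0.5736
  joint[4] = (2.4670, 1.4765) + 3.3 * (0.8192, -0.5736) = (2.4670 + 2.7032, 1.4765 + -1.8928) = (5.1702, -0.4163)
End effector: (5.1702, -0.4163)

Answer: 5.1702 -0.4163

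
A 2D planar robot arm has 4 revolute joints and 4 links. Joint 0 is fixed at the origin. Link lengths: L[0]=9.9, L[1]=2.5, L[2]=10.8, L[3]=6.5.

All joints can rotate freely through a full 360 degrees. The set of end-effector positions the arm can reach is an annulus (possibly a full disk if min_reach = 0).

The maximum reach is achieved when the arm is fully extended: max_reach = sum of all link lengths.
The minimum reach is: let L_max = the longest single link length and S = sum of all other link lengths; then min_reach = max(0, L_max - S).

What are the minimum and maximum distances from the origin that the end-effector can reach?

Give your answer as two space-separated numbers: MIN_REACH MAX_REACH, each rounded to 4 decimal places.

Link lengths: [9.9, 2.5, 10.8, 6.5]
max_reach = 9.9 + 2.5 + 10.8 + 6.5 = 29.7
L_max = max([9.9, 2.5, 10.8, 6.5]) = 10.8
S (sum of others) = 29.7 - 10.8 = 18.9
min_reach = max(0, 10.8 - 18.9) = max(0, -8.1) = 0

Answer: 0.0000 29.7000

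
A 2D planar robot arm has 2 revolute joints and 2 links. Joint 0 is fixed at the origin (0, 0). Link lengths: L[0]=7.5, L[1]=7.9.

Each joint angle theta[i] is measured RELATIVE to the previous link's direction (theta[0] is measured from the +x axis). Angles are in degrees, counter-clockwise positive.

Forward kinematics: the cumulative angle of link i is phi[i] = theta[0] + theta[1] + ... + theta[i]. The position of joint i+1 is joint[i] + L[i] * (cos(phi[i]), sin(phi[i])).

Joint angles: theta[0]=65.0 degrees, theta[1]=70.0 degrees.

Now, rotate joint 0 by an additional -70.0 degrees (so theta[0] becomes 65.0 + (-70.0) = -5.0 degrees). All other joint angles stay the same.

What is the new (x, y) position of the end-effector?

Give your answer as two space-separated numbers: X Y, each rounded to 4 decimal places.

Answer: 10.8101 6.5062

Derivation:
joint[0] = (0.0000, 0.0000)  (base)
link 0: phi[0] = -5 = -5 deg
  cos(-5 deg) = 0.9962, sin(-5 deg) = -0.0872
  joint[1] = (0.0000, 0.0000) + 7.5 * (0.9962, -0.0872) = (0.0000 + 7.4715, 0.0000 + -0.6537) = (7.4715, -0.6537)
link 1: phi[1] = -5 + 70 = 65 deg
  cos(65 deg) = 0.4226, sin(65 deg) = 0.9063
  joint[2] = (7.4715, -0.6537) + 7.9 * (0.4226, 0.9063) = (7.4715 + 3.3387, -0.6537 + 7.1598) = (10.8101, 6.5062)
End effector: (10.8101, 6.5062)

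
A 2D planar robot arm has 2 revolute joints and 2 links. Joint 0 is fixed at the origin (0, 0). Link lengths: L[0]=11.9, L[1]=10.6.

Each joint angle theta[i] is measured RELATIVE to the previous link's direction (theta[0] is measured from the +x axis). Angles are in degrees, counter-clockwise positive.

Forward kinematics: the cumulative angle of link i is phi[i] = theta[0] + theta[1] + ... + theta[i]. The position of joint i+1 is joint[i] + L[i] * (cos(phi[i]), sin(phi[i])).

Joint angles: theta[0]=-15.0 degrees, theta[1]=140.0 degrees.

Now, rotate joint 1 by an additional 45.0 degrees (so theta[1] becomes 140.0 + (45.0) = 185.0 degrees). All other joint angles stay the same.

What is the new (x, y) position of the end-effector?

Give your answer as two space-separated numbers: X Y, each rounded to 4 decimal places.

Answer: 1.0556 -1.2393

Derivation:
joint[0] = (0.0000, 0.0000)  (base)
link 0: phi[0] = -15 = -15 deg
  cos(-15 deg) = 0.9659, sin(-15 deg) = -0.2588
  joint[1] = (0.0000, 0.0000) + 11.9 * (0.9659, -0.2588) = (0.0000 + 11.4945, 0.0000 + -3.0799) = (11.4945, -3.0799)
link 1: phi[1] = -15 + 185 = 170 deg
  cos(170 deg) = -0.9848, sin(170 deg) = 0.1736
  joint[2] = (11.4945, -3.0799) + 10.6 * (-0.9848, 0.1736) = (11.4945 + -10.4390, -3.0799 + 1.8407) = (1.0556, -1.2393)
End effector: (1.0556, -1.2393)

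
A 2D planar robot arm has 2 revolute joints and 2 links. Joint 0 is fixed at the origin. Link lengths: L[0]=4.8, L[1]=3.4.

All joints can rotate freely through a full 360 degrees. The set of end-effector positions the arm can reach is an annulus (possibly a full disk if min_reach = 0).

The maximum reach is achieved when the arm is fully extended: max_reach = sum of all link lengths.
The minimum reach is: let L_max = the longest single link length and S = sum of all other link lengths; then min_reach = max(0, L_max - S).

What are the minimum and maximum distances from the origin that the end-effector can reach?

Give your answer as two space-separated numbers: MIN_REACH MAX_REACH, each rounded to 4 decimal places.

Link lengths: [4.8, 3.4]
max_reach = 4.8 + 3.4 = 8.2
L_max = max([4.8, 3.4]) = 4.8
S (sum of others) = 8.2 - 4.8 = 3.4
min_reach = max(0, 4.8 - 3.4) = max(0, 1.4) = 1.4

Answer: 1.4000 8.2000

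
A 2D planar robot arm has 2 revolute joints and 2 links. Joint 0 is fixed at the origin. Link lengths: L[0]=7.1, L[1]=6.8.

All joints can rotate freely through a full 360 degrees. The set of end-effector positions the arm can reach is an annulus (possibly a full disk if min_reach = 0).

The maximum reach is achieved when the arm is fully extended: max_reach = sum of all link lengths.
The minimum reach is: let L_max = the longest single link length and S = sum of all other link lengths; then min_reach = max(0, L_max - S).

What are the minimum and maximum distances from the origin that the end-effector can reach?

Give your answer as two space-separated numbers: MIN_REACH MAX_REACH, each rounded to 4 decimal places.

Answer: 0.3000 13.9000

Derivation:
Link lengths: [7.1, 6.8]
max_reach = 7.1 + 6.8 = 13.9
L_max = max([7.1, 6.8]) = 7.1
S (sum of others) = 13.9 - 7.1 = 6.8
min_reach = max(0, 7.1 - 6.8) = max(0, 0.3) = 0.3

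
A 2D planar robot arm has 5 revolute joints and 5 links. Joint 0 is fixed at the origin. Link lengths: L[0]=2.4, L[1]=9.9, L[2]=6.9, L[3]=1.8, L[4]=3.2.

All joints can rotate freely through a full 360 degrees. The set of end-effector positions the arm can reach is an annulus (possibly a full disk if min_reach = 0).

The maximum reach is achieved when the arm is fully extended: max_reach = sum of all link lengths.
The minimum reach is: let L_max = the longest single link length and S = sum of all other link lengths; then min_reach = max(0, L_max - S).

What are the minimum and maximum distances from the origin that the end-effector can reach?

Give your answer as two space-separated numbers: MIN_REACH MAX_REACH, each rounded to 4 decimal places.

Answer: 0.0000 24.2000

Derivation:
Link lengths: [2.4, 9.9, 6.9, 1.8, 3.2]
max_reach = 2.4 + 9.9 + 6.9 + 1.8 + 3.2 = 24.2
L_max = max([2.4, 9.9, 6.9, 1.8, 3.2]) = 9.9
S (sum of others) = 24.2 - 9.9 = 14.3
min_reach = max(0, 9.9 - 14.3) = max(0, -4.4) = 0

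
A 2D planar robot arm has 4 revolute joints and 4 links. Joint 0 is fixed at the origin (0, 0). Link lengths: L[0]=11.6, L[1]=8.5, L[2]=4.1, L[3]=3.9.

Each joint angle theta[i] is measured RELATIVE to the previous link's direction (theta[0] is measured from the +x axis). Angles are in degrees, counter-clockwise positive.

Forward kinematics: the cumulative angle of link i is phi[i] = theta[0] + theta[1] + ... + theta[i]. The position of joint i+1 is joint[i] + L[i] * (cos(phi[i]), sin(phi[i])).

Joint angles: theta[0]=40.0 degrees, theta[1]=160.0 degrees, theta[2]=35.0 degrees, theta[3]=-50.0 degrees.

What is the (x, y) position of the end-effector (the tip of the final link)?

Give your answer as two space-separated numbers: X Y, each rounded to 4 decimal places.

Answer: -5.3381 0.8507

Derivation:
joint[0] = (0.0000, 0.0000)  (base)
link 0: phi[0] = 40 = 40 deg
  cos(40 deg) = 0.7660, sin(40 deg) = 0.6428
  joint[1] = (0.0000, 0.0000) + 11.6 * (0.7660, 0.6428) = (0.0000 + 8.8861, 0.0000 + 7.4563) = (8.8861, 7.4563)
link 1: phi[1] = 40 + 160 = 200 deg
  cos(200 deg) = -0.9397, sin(200 deg) = -0.3420
  joint[2] = (8.8861, 7.4563) + 8.5 * (-0.9397, -0.3420) = (8.8861 + -7.9874, 7.4563 + -2.9072) = (0.8987, 4.5492)
link 2: phi[2] = 40 + 160 + 35 = 235 deg
  cos(235 deg) = -0.5736, sin(235 deg) = -0.8192
  joint[3] = (0.8987, 4.5492) + 4.1 * (-0.5736, -0.8192) = (0.8987 + -2.3517, 4.5492 + -3.3585) = (-1.4529, 1.1906)
link 3: phi[3] = 40 + 160 + 35 + -50 = 185 deg
  cos(185 deg) = -0.9962, sin(185 deg) = -0.0872
  joint[4] = (-1.4529, 1.1906) + 3.9 * (-0.9962, -0.0872) = (-1.4529 + -3.8852, 1.1906 + -0.3399) = (-5.3381, 0.8507)
End effector: (-5.3381, 0.8507)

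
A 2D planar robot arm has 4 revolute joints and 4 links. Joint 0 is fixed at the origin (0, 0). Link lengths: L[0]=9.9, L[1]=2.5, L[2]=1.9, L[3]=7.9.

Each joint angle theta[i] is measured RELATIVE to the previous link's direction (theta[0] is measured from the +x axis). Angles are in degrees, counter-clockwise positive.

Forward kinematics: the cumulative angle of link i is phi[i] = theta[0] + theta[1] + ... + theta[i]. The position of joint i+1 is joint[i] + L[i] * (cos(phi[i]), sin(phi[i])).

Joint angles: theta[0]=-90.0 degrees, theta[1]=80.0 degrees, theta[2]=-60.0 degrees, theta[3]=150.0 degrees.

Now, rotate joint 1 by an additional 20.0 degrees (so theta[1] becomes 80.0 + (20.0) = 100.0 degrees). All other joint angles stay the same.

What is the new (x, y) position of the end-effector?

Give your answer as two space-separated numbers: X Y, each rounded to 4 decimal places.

Answer: 2.3115 -3.1414

Derivation:
joint[0] = (0.0000, 0.0000)  (base)
link 0: phi[0] = -90 = -90 deg
  cos(-90 deg) = 0.0000, sin(-90 deg) = -1.0000
  joint[1] = (0.0000, 0.0000) + 9.9 * (0.0000, -1.0000) = (0.0000 + 0.0000, 0.0000 + -9.9000) = (0.0000, -9.9000)
link 1: phi[1] = -90 + 100 = 10 deg
  cos(10 deg) = 0.9848, sin(10 deg) = 0.1736
  joint[2] = (0.0000, -9.9000) + 2.5 * (0.9848, 0.1736) = (0.0000 + 2.4620, -9.9000 + 0.4341) = (2.4620, -9.4659)
link 2: phi[2] = -90 + 100 + -60 = -50 deg
  cos(-50 deg) = 0.6428, sin(-50 deg) = -0.7660
  joint[3] = (2.4620, -9.4659) + 1.9 * (0.6428, -0.7660) = (2.4620 + 1.2213, -9.4659 + -1.4555) = (3.6833, -10.9214)
link 3: phi[3] = -90 + 100 + -60 + 150 = 100 deg
  cos(100 deg) = -0.1736, sin(100 deg) = 0.9848
  joint[4] = (3.6833, -10.9214) + 7.9 * (-0.1736, 0.9848) = (3.6833 + -1.3718, -10.9214 + 7.7800) = (2.3115, -3.1414)
End effector: (2.3115, -3.1414)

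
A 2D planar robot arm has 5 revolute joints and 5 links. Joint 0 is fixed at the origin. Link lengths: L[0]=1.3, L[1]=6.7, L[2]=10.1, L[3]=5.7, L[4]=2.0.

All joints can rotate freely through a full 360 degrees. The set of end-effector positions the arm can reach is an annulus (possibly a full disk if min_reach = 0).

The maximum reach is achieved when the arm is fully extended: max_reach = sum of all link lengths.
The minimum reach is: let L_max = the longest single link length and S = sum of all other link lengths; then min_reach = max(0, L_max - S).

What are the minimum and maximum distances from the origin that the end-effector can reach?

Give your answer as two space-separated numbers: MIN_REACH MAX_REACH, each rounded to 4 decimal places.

Link lengths: [1.3, 6.7, 10.1, 5.7, 2.0]
max_reach = 1.3 + 6.7 + 10.1 + 5.7 + 2 = 25.8
L_max = max([1.3, 6.7, 10.1, 5.7, 2.0]) = 10.1
S (sum of others) = 25.8 - 10.1 = 15.7
min_reach = max(0, 10.1 - 15.7) = max(0, -5.6) = 0

Answer: 0.0000 25.8000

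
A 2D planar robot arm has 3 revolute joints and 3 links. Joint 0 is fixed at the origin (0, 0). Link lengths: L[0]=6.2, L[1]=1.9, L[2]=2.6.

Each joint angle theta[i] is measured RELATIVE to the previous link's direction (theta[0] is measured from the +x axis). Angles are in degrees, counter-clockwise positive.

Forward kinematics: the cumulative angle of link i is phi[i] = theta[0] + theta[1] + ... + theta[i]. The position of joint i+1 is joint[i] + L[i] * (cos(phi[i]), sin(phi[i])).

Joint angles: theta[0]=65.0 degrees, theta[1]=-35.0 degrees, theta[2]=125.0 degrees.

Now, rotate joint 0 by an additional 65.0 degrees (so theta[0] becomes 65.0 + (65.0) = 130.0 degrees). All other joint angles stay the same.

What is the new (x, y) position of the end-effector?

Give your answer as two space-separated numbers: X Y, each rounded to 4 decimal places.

Answer: -6.1426 4.9710

Derivation:
joint[0] = (0.0000, 0.0000)  (base)
link 0: phi[0] = 130 = 130 deg
  cos(130 deg) = -0.6428, sin(130 deg) = 0.7660
  joint[1] = (0.0000, 0.0000) + 6.2 * (-0.6428, 0.7660) = (0.0000 + -3.9853, 0.0000 + 4.7495) = (-3.9853, 4.7495)
link 1: phi[1] = 130 + -35 = 95 deg
  cos(95 deg) = -0.0872, sin(95 deg) = 0.9962
  joint[2] = (-3.9853, 4.7495) + 1.9 * (-0.0872, 0.9962) = (-3.9853 + -0.1656, 4.7495 + 1.8928) = (-4.1509, 6.6422)
link 2: phi[2] = 130 + -35 + 125 = 220 deg
  cos(220 deg) = -0.7660, sin(220 deg) = -0.6428
  joint[3] = (-4.1509, 6.6422) + 2.6 * (-0.7660, -0.6428) = (-4.1509 + -1.9917, 6.6422 + -1.6712) = (-6.1426, 4.9710)
End effector: (-6.1426, 4.9710)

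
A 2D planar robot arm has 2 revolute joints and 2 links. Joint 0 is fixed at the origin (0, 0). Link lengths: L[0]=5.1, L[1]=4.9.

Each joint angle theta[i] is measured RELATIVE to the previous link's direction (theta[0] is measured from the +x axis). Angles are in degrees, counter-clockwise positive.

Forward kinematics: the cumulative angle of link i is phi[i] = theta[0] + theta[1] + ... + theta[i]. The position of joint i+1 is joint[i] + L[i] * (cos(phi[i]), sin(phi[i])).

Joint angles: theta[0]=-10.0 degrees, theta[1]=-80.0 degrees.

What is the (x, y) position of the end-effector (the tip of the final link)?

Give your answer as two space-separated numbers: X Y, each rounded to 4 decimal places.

joint[0] = (0.0000, 0.0000)  (base)
link 0: phi[0] = -10 = -10 deg
  cos(-10 deg) = 0.9848, sin(-10 deg) = -0.1736
  joint[1] = (0.0000, 0.0000) + 5.1 * (0.9848, -0.1736) = (0.0000 + 5.0225, 0.0000 + -0.8856) = (5.0225, -0.8856)
link 1: phi[1] = -10 + -80 = -90 deg
  cos(-90 deg) = 0.0000, sin(-90 deg) = -1.0000
  joint[2] = (5.0225, -0.8856) + 4.9 * (0.0000, -1.0000) = (5.0225 + 0.0000, -0.8856 + -4.9000) = (5.0225, -5.7856)
End effector: (5.0225, -5.7856)

Answer: 5.0225 -5.7856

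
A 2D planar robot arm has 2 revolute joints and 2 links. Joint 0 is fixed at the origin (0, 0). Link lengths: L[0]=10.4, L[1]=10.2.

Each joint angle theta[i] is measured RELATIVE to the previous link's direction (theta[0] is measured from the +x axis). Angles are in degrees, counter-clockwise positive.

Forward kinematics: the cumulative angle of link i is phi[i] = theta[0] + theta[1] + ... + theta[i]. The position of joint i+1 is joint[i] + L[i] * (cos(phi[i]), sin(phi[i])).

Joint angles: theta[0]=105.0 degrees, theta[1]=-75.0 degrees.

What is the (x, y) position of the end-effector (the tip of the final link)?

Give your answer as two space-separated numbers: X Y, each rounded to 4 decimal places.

Answer: 6.1417 15.1456

Derivation:
joint[0] = (0.0000, 0.0000)  (base)
link 0: phi[0] = 105 = 105 deg
  cos(105 deg) = -0.2588, sin(105 deg) = 0.9659
  joint[1] = (0.0000, 0.0000) + 10.4 * (-0.2588, 0.9659) = (0.0000 + -2.6917, 0.0000 + 10.0456) = (-2.6917, 10.0456)
link 1: phi[1] = 105 + -75 = 30 deg
  cos(30 deg) = 0.8660, sin(30 deg) = 0.5000
  joint[2] = (-2.6917, 10.0456) + 10.2 * (0.8660, 0.5000) = (-2.6917 + 8.8335, 10.0456 + 5.1000) = (6.1417, 15.1456)
End effector: (6.1417, 15.1456)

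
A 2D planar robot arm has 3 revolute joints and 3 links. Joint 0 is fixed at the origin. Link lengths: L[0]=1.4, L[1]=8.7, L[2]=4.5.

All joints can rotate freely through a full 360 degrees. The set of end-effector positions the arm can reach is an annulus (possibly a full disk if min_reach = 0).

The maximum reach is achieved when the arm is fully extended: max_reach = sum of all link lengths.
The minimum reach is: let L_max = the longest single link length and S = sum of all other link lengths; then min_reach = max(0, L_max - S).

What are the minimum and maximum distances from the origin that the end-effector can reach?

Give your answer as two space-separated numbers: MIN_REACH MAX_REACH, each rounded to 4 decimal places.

Answer: 2.8000 14.6000

Derivation:
Link lengths: [1.4, 8.7, 4.5]
max_reach = 1.4 + 8.7 + 4.5 = 14.6
L_max = max([1.4, 8.7, 4.5]) = 8.7
S (sum of others) = 14.6 - 8.7 = 5.9
min_reach = max(0, 8.7 - 5.9) = max(0, 2.8) = 2.8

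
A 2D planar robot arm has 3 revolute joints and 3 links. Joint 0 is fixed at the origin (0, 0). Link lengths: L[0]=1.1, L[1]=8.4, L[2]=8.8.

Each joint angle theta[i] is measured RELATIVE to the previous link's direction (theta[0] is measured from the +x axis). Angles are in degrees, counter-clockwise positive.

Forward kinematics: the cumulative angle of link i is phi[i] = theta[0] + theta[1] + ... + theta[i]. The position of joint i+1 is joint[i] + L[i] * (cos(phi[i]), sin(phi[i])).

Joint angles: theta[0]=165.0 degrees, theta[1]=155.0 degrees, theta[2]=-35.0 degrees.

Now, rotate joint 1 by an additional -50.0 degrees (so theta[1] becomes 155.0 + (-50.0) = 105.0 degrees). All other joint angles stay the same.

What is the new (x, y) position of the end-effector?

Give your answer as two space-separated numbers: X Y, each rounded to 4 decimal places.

Answer: -6.1100 -15.3238

Derivation:
joint[0] = (0.0000, 0.0000)  (base)
link 0: phi[0] = 165 = 165 deg
  cos(165 deg) = -0.9659, sin(165 deg) = 0.2588
  joint[1] = (0.0000, 0.0000) + 1.1 * (-0.9659, 0.2588) = (0.0000 + -1.0625, 0.0000 + 0.2847) = (-1.0625, 0.2847)
link 1: phi[1] = 165 + 105 = 270 deg
  cos(270 deg) = -0.0000, sin(270 deg) = -1.0000
  joint[2] = (-1.0625, 0.2847) + 8.4 * (-0.0000, -1.0000) = (-1.0625 + -0.0000, 0.2847 + -8.4000) = (-1.0625, -8.1153)
link 2: phi[2] = 165 + 105 + -35 = 235 deg
  cos(235 deg) = -0.5736, sin(235 deg) = -0.8192
  joint[3] = (-1.0625, -8.1153) + 8.8 * (-0.5736, -0.8192) = (-1.0625 + -5.0475, -8.1153 + -7.2085) = (-6.1100, -15.3238)
End effector: (-6.1100, -15.3238)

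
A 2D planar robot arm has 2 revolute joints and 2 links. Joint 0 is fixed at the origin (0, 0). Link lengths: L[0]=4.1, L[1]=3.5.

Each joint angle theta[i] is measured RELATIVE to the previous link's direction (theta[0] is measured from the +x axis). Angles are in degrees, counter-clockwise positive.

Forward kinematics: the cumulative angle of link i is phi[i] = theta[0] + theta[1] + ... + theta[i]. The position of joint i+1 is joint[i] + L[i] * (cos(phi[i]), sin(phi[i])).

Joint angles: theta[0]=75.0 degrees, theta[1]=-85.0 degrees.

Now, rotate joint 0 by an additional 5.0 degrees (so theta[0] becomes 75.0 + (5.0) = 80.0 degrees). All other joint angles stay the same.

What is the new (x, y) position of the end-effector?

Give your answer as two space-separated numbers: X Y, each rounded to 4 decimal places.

joint[0] = (0.0000, 0.0000)  (base)
link 0: phi[0] = 80 = 80 deg
  cos(80 deg) = 0.1736, sin(80 deg) = 0.9848
  joint[1] = (0.0000, 0.0000) + 4.1 * (0.1736, 0.9848) = (0.0000 + 0.7120, 0.0000 + 4.0377) = (0.7120, 4.0377)
link 1: phi[1] = 80 + -85 = -5 deg
  cos(-5 deg) = 0.9962, sin(-5 deg) = -0.0872
  joint[2] = (0.7120, 4.0377) + 3.5 * (0.9962, -0.0872) = (0.7120 + 3.4867, 4.0377 + -0.3050) = (4.1986, 3.7327)
End effector: (4.1986, 3.7327)

Answer: 4.1986 3.7327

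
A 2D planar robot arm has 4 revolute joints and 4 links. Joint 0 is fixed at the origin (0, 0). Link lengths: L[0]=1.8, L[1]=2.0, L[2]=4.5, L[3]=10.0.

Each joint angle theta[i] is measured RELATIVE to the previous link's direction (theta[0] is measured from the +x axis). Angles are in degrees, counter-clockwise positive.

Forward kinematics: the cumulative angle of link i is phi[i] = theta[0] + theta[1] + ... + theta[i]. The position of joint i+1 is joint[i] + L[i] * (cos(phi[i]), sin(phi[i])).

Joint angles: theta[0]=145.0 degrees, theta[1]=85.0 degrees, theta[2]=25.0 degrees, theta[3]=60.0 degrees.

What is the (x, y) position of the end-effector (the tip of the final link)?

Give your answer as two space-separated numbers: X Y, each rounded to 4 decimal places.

Answer: 3.1463 -11.9174

Derivation:
joint[0] = (0.0000, 0.0000)  (base)
link 0: phi[0] = 145 = 145 deg
  cos(145 deg) = -0.8192, sin(145 deg) = 0.5736
  joint[1] = (0.0000, 0.0000) + 1.8 * (-0.8192, 0.5736) = (0.0000 + -1.4745, 0.0000 + 1.0324) = (-1.4745, 1.0324)
link 1: phi[1] = 145 + 85 = 230 deg
  cos(230 deg) = -0.6428, sin(230 deg) = -0.7660
  joint[2] = (-1.4745, 1.0324) + 2 * (-0.6428, -0.7660) = (-1.4745 + -1.2856, 1.0324 + -1.5321) = (-2.7600, -0.4997)
link 2: phi[2] = 145 + 85 + 25 = 255 deg
  cos(255 deg) = -0.2588, sin(255 deg) = -0.9659
  joint[3] = (-2.7600, -0.4997) + 4.5 * (-0.2588, -0.9659) = (-2.7600 + -1.1647, -0.4997 + -4.3467) = (-3.9247, -4.8463)
link 3: phi[3] = 145 + 85 + 25 + 60 = 315 deg
  cos(315 deg) = 0.7071, sin(315 deg) = -0.7071
  joint[4] = (-3.9247, -4.8463) + 10 * (0.7071, -0.7071) = (-3.9247 + 7.0711, -4.8463 + -7.0711) = (3.1463, -11.9174)
End effector: (3.1463, -11.9174)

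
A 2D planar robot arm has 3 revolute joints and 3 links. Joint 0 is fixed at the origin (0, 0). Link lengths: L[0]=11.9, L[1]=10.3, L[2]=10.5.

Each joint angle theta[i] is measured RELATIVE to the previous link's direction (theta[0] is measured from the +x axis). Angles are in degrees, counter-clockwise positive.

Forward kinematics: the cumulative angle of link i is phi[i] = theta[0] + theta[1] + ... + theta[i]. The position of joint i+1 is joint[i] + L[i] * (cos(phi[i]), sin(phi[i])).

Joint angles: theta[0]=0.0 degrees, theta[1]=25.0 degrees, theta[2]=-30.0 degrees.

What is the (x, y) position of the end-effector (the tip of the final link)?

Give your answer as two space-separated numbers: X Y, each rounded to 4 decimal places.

Answer: 31.6950 3.4378

Derivation:
joint[0] = (0.0000, 0.0000)  (base)
link 0: phi[0] = 0 = 0 deg
  cos(0 deg) = 1.0000, sin(0 deg) = 0.0000
  joint[1] = (0.0000, 0.0000) + 11.9 * (1.0000, 0.0000) = (0.0000 + 11.9000, 0.0000 + 0.0000) = (11.9000, 0.0000)
link 1: phi[1] = 0 + 25 = 25 deg
  cos(25 deg) = 0.9063, sin(25 deg) = 0.4226
  joint[2] = (11.9000, 0.0000) + 10.3 * (0.9063, 0.4226) = (11.9000 + 9.3350, 0.0000 + 4.3530) = (21.2350, 4.3530)
link 2: phi[2] = 0 + 25 + -30 = -5 deg
  cos(-5 deg) = 0.9962, sin(-5 deg) = -0.0872
  joint[3] = (21.2350, 4.3530) + 10.5 * (0.9962, -0.0872) = (21.2350 + 10.4600, 4.3530 + -0.9151) = (31.6950, 3.4378)
End effector: (31.6950, 3.4378)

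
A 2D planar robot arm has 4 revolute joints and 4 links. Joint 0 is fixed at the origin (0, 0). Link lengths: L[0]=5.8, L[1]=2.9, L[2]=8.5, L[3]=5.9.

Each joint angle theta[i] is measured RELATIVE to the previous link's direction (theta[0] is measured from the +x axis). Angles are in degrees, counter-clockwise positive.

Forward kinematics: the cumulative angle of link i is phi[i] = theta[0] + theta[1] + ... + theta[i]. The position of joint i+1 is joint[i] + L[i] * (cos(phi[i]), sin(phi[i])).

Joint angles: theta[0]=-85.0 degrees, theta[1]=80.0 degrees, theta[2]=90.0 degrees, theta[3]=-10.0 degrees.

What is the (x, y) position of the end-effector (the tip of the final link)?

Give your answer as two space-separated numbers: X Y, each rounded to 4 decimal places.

Answer: 5.6623 8.1359

Derivation:
joint[0] = (0.0000, 0.0000)  (base)
link 0: phi[0] = -85 = -85 deg
  cos(-85 deg) = 0.0872, sin(-85 deg) = -0.9962
  joint[1] = (0.0000, 0.0000) + 5.8 * (0.0872, -0.9962) = (0.0000 + 0.5055, 0.0000 + -5.7779) = (0.5055, -5.7779)
link 1: phi[1] = -85 + 80 = -5 deg
  cos(-5 deg) = 0.9962, sin(-5 deg) = -0.0872
  joint[2] = (0.5055, -5.7779) + 2.9 * (0.9962, -0.0872) = (0.5055 + 2.8890, -5.7779 + -0.2528) = (3.3945, -6.0307)
link 2: phi[2] = -85 + 80 + 90 = 85 deg
  cos(85 deg) = 0.0872, sin(85 deg) = 0.9962
  joint[3] = (3.3945, -6.0307) + 8.5 * (0.0872, 0.9962) = (3.3945 + 0.7408, -6.0307 + 8.4677) = (4.1353, 2.4370)
link 3: phi[3] = -85 + 80 + 90 + -10 = 75 deg
  cos(75 deg) = 0.2588, sin(75 deg) = 0.9659
  joint[4] = (4.1353, 2.4370) + 5.9 * (0.2588, 0.9659) = (4.1353 + 1.5270, 2.4370 + 5.6990) = (5.6623, 8.1359)
End effector: (5.6623, 8.1359)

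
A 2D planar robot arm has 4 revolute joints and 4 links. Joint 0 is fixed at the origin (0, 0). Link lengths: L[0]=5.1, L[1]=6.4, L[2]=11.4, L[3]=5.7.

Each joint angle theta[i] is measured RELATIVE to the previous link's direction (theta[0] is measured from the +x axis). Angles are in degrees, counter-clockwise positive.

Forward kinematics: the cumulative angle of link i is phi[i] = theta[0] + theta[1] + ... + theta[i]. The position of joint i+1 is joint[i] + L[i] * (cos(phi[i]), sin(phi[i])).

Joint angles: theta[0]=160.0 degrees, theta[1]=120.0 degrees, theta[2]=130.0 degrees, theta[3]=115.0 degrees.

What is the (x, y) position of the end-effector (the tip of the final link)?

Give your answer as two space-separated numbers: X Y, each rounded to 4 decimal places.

joint[0] = (0.0000, 0.0000)  (base)
link 0: phi[0] = 160 = 160 deg
  cos(160 deg) = -0.9397, sin(160 deg) = 0.3420
  joint[1] = (0.0000, 0.0000) + 5.1 * (-0.9397, 0.3420) = (0.0000 + -4.7924, 0.0000 + 1.7443) = (-4.7924, 1.7443)
link 1: phi[1] = 160 + 120 = 280 deg
  cos(280 deg) = 0.1736, sin(280 deg) = -0.9848
  joint[2] = (-4.7924, 1.7443) + 6.4 * (0.1736, -0.9848) = (-4.7924 + 1.1113, 1.7443 + -6.3028) = (-3.6811, -4.5585)
link 2: phi[2] = 160 + 120 + 130 = 410 deg
  cos(410 deg) = 0.6428, sin(410 deg) = 0.7660
  joint[3] = (-3.6811, -4.5585) + 11.4 * (0.6428, 0.7660) = (-3.6811 + 7.3278, -4.5585 + 8.7329) = (3.6467, 4.1744)
link 3: phi[3] = 160 + 120 + 130 + 115 = 525 deg
  cos(525 deg) = -0.9659, sin(525 deg) = 0.2588
  joint[4] = (3.6467, 4.1744) + 5.7 * (-0.9659, 0.2588) = (3.6467 + -5.5058, 4.1744 + 1.4753) = (-1.8591, 5.6497)
End effector: (-1.8591, 5.6497)

Answer: -1.8591 5.6497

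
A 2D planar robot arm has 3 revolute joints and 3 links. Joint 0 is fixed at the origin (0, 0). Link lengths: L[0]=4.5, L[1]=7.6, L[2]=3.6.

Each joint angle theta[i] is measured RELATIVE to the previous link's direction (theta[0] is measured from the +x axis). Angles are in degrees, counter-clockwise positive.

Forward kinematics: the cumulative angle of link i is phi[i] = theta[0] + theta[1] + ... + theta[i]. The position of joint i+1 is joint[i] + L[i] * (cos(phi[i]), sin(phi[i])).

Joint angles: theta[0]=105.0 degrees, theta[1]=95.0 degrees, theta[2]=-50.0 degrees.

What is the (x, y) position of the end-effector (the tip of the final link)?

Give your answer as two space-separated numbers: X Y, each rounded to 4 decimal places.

Answer: -11.4240 3.5473

Derivation:
joint[0] = (0.0000, 0.0000)  (base)
link 0: phi[0] = 105 = 105 deg
  cos(105 deg) = -0.2588, sin(105 deg) = 0.9659
  joint[1] = (0.0000, 0.0000) + 4.5 * (-0.2588, 0.9659) = (0.0000 + -1.1647, 0.0000 + 4.3467) = (-1.1647, 4.3467)
link 1: phi[1] = 105 + 95 = 200 deg
  cos(200 deg) = -0.9397, sin(200 deg) = -0.3420
  joint[2] = (-1.1647, 4.3467) + 7.6 * (-0.9397, -0.3420) = (-1.1647 + -7.1417, 4.3467 + -2.5994) = (-8.3063, 1.7473)
link 2: phi[2] = 105 + 95 + -50 = 150 deg
  cos(150 deg) = -0.8660, sin(150 deg) = 0.5000
  joint[3] = (-8.3063, 1.7473) + 3.6 * (-0.8660, 0.5000) = (-8.3063 + -3.1177, 1.7473 + 1.8000) = (-11.4240, 3.5473)
End effector: (-11.4240, 3.5473)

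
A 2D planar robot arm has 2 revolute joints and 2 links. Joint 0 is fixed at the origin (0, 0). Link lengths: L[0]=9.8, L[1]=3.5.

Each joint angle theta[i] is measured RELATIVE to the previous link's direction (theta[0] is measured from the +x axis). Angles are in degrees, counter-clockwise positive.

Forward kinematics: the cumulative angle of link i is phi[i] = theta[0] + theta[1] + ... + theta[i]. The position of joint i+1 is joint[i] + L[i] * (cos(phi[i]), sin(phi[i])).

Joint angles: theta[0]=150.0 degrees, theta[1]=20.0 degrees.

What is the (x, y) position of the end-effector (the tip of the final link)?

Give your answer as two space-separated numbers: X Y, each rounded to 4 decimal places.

joint[0] = (0.0000, 0.0000)  (base)
link 0: phi[0] = 150 = 150 deg
  cos(150 deg) = -0.8660, sin(150 deg) = 0.5000
  joint[1] = (0.0000, 0.0000) + 9.8 * (-0.8660, 0.5000) = (0.0000 + -8.4870, 0.0000 + 4.9000) = (-8.4870, 4.9000)
link 1: phi[1] = 150 + 20 = 170 deg
  cos(170 deg) = -0.9848, sin(170 deg) = 0.1736
  joint[2] = (-8.4870, 4.9000) + 3.5 * (-0.9848, 0.1736) = (-8.4870 + -3.4468, 4.9000 + 0.6078) = (-11.9339, 5.5078)
End effector: (-11.9339, 5.5078)

Answer: -11.9339 5.5078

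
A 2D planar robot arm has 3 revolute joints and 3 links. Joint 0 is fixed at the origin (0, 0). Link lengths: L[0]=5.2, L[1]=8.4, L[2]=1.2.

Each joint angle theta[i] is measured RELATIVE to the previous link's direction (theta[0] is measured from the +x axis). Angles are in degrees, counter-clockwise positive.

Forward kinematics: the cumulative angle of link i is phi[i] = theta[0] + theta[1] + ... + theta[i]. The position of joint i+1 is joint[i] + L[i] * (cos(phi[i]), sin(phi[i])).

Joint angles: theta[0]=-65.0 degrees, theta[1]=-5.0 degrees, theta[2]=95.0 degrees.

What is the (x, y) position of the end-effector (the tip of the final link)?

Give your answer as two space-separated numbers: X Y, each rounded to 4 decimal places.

joint[0] = (0.0000, 0.0000)  (base)
link 0: phi[0] = -65 = -65 deg
  cos(-65 deg) = 0.4226, sin(-65 deg) = -0.9063
  joint[1] = (0.0000, 0.0000) + 5.2 * (0.4226, -0.9063) = (0.0000 + 2.1976, 0.0000 + -4.7128) = (2.1976, -4.7128)
link 1: phi[1] = -65 + -5 = -70 deg
  cos(-70 deg) = 0.3420, sin(-70 deg) = -0.9397
  joint[2] = (2.1976, -4.7128) + 8.4 * (0.3420, -0.9397) = (2.1976 + 2.8730, -4.7128 + -7.8934) = (5.0706, -12.6062)
link 2: phi[2] = -65 + -5 + 95 = 25 deg
  cos(25 deg) = 0.9063, sin(25 deg) = 0.4226
  joint[3] = (5.0706, -12.6062) + 1.2 * (0.9063, 0.4226) = (5.0706 + 1.0876, -12.6062 + 0.5071) = (6.1582, -12.0991)
End effector: (6.1582, -12.0991)

Answer: 6.1582 -12.0991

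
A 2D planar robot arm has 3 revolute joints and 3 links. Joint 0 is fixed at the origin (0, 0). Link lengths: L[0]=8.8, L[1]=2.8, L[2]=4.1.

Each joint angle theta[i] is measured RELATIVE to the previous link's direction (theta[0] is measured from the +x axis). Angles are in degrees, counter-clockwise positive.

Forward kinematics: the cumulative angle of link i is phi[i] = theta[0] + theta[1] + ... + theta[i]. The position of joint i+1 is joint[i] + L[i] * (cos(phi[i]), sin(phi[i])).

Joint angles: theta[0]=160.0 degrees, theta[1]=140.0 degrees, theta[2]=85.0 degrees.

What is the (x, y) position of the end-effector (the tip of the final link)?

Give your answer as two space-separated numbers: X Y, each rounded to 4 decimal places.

joint[0] = (0.0000, 0.0000)  (base)
link 0: phi[0] = 160 = 160 deg
  cos(160 deg) = -0.9397, sin(160 deg) = 0.3420
  joint[1] = (0.0000, 0.0000) + 8.8 * (-0.9397, 0.3420) = (0.0000 + -8.2693, 0.0000 + 3.0098) = (-8.2693, 3.0098)
link 1: phi[1] = 160 + 140 = 300 deg
  cos(300 deg) = 0.5000, sin(300 deg) = -0.8660
  joint[2] = (-8.2693, 3.0098) + 2.8 * (0.5000, -0.8660) = (-8.2693 + 1.4000, 3.0098 + -2.4249) = (-6.8693, 0.5849)
link 2: phi[2] = 160 + 140 + 85 = 385 deg
  cos(385 deg) = 0.9063, sin(385 deg) = 0.4226
  joint[3] = (-6.8693, 0.5849) + 4.1 * (0.9063, 0.4226) = (-6.8693 + 3.7159, 0.5849 + 1.7327) = (-3.1534, 2.3176)
End effector: (-3.1534, 2.3176)

Answer: -3.1534 2.3176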